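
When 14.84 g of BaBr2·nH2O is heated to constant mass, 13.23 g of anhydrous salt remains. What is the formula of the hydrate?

Mass of water lost = 14.84 − 13.23 = 1.61 g → 1.61 / 18.02 = 0.08935 mol H2O
Molar mass of BaBr2 = 297.13 g/mol → mol BaBr2 = 13.23 / 297.13 = 0.04453
n = 0.08935 / 0.04453 = 2.01 ≈ 2 → BaBr2·2H2O

BaBr2·2H2O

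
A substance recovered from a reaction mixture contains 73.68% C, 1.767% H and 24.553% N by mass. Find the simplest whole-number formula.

Assume 100 g: 73.68 g C, 1.767 g H, 24.553 g N.
Moles — C: 73.68 / 12.01 = 6.135 mol; H: 1.767 / 1.008 = 1.753 mol; N: 24.553 / 14.01 = 1.753 mol
Ratios (÷ 1.753): C 3.501, H 1.000, N 1.000
×2: C 7.00, H 2.00, N 2.00 → C7H2N2

C7H2N2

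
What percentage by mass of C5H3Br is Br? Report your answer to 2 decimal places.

Molar mass = 5(12.01) + 3(1.008) + 1(79.90) = 142.974 g/mol
Mass of Br per mole = 1 × 79.90 = 79.900 g
% Br = 79.900 / 142.974 × 100 = 55.88%

55.88%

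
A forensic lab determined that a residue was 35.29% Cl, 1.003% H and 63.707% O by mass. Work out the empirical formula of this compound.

Assume 100 g: 35.29 g Cl, 1.003 g H, 63.707 g O.
Cl: 35.29 g ÷ 35.45 g/mol = 0.9955 mol
H: 1.003 g ÷ 1.008 g/mol = 0.995 mol
O: 63.707 g ÷ 16.00 g/mol = 3.982 mol
Smallest is H at 0.995 mol; normalising gives Cl 1.000, H 1.000, O 4.002
≈ 1:1:4 → ClHO4

ClHO4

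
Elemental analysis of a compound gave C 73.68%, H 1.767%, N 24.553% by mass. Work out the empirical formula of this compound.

C7H2N2

Assume 100 g: 73.68 g C, 1.767 g H, 24.553 g N.
Moles — C: 73.68 / 12.01 = 6.135 mol; H: 1.767 / 1.008 = 1.753 mol; N: 24.553 / 14.01 = 1.753 mol
Divide by the smallest (1.753 mol N): C 3.501, H 1.000, N 1.000
Multiply by 2: C 7.00, H 2.00, N 2.00 → C7H2N2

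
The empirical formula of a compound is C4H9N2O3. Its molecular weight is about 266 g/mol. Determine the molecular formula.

C8H18N4O6

Empirical-formula mass = 133.13 g/mol
n = 266 / 133.13 = 2.00 ≈ 2
Molecular formula = (C4H9N2O3)2 = C8H18N4O6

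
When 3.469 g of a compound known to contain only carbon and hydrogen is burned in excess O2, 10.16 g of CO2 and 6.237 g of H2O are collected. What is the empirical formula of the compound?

CH3

mol C = 10.16 / 44.01 = 0.2309; mass C = 0.2309 × 12.01 = 2.773 g
mol H = 2 × (6.237 / 18.02) = 0.6922; mass H = 0.6922 × 1.008 = 0.6978 g
Smallest is C at 0.2309 mol; normalising gives C 1.000, H 2.999
Ratio ≈ 1:3, so the empirical formula is CH3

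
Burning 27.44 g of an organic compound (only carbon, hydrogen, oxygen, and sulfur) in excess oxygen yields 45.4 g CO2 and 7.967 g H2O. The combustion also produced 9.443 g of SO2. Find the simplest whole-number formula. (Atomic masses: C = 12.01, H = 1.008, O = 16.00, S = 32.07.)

C7H6O4S

mol C = 45.4 / 44.01 = 1.032; mass C = 1.032 × 12.01 = 12.39 g
mol H = 2 × (7.967 / 18.02) = 0.8842; mass H = 0.8842 × 1.008 = 0.8913 g
mol S = 9.443 / 64.07 = 0.1474; mass S = 4.727 g
mass O = 27.44 − (18.01) = 9.433 g → mol O = 0.5895
Smallest is S at 0.1474 mol; normalising gives C 6.999, H 5.999, O 4.000, S 1.000
→ C7H6O4S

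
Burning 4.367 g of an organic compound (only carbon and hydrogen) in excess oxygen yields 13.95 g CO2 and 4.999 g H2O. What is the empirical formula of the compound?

mol C = 13.95 / 44.01 = 0.3170; mass C = 0.3170 × 12.01 = 3.807 g
mol H = 2 × (4.999 / 18.02) = 0.5548; mass H = 0.5548 × 1.008 = 0.5593 g
Divide by the smallest (0.317 mol C): C 1.000, H 1.750
Scaling by 4: C 4.00, H 7.00 → C4H7

C4H7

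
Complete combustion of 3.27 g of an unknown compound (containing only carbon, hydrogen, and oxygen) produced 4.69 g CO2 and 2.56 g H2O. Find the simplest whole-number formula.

C3H8O3

mol C = 4.69 / 44.01 = 0.1066; mass C = 0.1066 × 12.01 = 1.280 g
mol H = 2 × (2.56 / 18.02) = 0.2841; mass H = 0.2841 × 1.008 = 0.2864 g
mass O = 3.27 − (1.566) = 1.704 g → mol O = 0.1065
Divide by the smallest (0.1065 mol O): C 1.001, H 2.668, O 1.000
Scaling by 3: C 3.00, H 8.00, O 3.00 → C3H8O3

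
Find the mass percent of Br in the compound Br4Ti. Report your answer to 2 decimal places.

Molar mass = 4(79.90) + 1(47.87) = 367.470 g/mol
Mass of Br per mole = 4 × 79.90 = 319.600 g
% Br = 319.600 / 367.470 × 100 = 86.97%

86.97%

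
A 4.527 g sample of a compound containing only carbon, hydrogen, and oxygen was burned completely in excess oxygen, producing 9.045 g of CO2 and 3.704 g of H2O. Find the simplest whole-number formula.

mol C = 9.045 / 44.01 = 0.2055; mass C = 0.2055 × 12.01 = 2.468 g
mol H = 2 × (3.704 / 18.02) = 0.4111; mass H = 0.4111 × 1.008 = 0.4144 g
mass O = 4.527 − (2.883) = 1.644 g → mol O = 0.1028
Divide by the smallest (0.1028 mol O): C 2.000, H 4.000, O 1.000
→ C2H4O

C2H4O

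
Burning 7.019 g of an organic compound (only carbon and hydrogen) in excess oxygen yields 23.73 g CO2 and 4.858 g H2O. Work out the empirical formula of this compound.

CH

mol C = 23.73 / 44.01 = 0.5392; mass C = 0.5392 × 12.01 = 6.476 g
mol H = 2 × (4.858 / 18.02) = 0.5392; mass H = 0.5392 × 1.008 = 0.5435 g
Smallest is H at 0.5392 mol; normalising gives C 1.000, H 1.000
→ CH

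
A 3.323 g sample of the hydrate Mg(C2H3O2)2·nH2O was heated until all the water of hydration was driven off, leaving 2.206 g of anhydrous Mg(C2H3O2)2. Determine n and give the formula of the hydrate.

Mg(C2H3O2)2·4H2O

Mass of water lost = 3.323 − 2.206 = 1.117 g → 1.117 / 18.02 = 0.06199 mol H2O
Molar mass of Mg(C2H3O2)2 = 142.40 g/mol → mol Mg(C2H3O2)2 = 2.206 / 142.40 = 0.01549
n = 0.06199 / 0.01549 = 4.00 ≈ 4 → Mg(C2H3O2)2·4H2O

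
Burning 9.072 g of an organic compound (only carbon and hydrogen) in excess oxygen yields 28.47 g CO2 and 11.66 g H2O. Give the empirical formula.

CH2

mol C = 28.47 / 44.01 = 0.6469; mass C = 0.6469 × 12.01 = 7.769 g
mol H = 2 × (11.66 / 18.02) = 1.294; mass H = 1.294 × 1.008 = 1.304 g
Divide by the smallest (0.6469 mol C): C 1.000, H 2.000
≈ 1:2 → CH2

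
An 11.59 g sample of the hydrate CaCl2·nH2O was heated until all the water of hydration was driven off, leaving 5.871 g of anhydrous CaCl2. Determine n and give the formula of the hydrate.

CaCl2·6H2O

Mass of water lost = 11.59 − 5.871 = 5.719 g → 5.719 / 18.02 = 0.3174 mol H2O
Molar mass of CaCl2 = 110.98 g/mol → mol CaCl2 = 5.871 / 110.98 = 0.0529
n = 0.3174 / 0.0529 = 6.00 ≈ 6 → CaCl2·6H2O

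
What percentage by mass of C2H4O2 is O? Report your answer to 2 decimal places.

53.29%

Molar mass = 2(12.01) + 4(1.008) + 2(16.00) = 60.052 g/mol
Mass of O per mole = 2 × 16.00 = 32.000 g
% O = 32.000 / 60.052 × 100 = 53.29%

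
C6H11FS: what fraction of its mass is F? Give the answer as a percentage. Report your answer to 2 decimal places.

14.16%

Molar mass = 6(12.01) + 11(1.008) + 1(19.00) + 1(32.07) = 134.218 g/mol
Mass of F per mole = 1 × 19.00 = 19.000 g
% F = 19.000 / 134.218 × 100 = 14.16%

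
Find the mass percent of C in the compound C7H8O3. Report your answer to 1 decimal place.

Molar mass = 7(12.01) + 8(1.008) + 3(16.00) = 140.134 g/mol
Mass of C per mole = 7 × 12.01 = 84.070 g
% C = 84.070 / 140.134 × 100 = 60.0%

60.0%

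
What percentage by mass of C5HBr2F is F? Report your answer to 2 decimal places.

7.92%

Molar mass = 5(12.01) + 1(1.008) + 2(79.90) + 1(19.00) = 239.858 g/mol
Mass of F per mole = 1 × 19.00 = 19.000 g
% F = 19.000 / 239.858 × 100 = 7.92%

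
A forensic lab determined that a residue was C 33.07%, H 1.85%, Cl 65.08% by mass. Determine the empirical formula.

C3H2Cl2

Assume 100 g: 33.07 g C, 1.85 g H, 65.08 g Cl.
Moles — C: 33.07 / 12.01 = 2.754 mol; H: 1.85 / 1.008 = 1.835 mol; Cl: 65.08 / 35.45 = 1.836 mol
Divide by the smallest (1.835 mol H): C 1.500, H 1.000, Cl 1.000
Scaling by 2: C 3.00, H 2.00, Cl 2.00 → C3H2Cl2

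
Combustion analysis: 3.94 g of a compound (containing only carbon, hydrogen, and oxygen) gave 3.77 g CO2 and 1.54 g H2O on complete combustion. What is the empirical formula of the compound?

CH2O2

mol C = 3.77 / 44.01 = 0.08566; mass C = 0.08566 × 12.01 = 1.029 g
mol H = 2 × (1.54 / 18.02) = 0.1709; mass H = 0.1709 × 1.008 = 0.1723 g
mass O = 3.94 − (1.201) = 2.739 g → mol O = 0.1712
Divide by the smallest (0.08566 mol C): C 1.000, H 1.995, O 1.998
Ratio ≈ 1:2:2, so the empirical formula is CH2O2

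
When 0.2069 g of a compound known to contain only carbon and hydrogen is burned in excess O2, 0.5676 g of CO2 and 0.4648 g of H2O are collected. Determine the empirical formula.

mol C = 0.5676 / 44.01 = 0.01290; mass C = 0.01290 × 12.01 = 0.1549 g
mol H = 2 × (0.4648 / 18.02) = 0.05159; mass H = 0.05159 × 1.008 = 0.05200 g
Ratios (÷ 0.0129): C 1.000, H 4.000
→ CH4

CH4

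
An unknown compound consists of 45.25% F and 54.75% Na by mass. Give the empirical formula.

FNa

Assume 100 g: 45.25 g F, 54.75 g Na.
F: 45.25 g ÷ 19.00 g/mol = 2.382 mol
Na: 54.75 g ÷ 22.99 g/mol = 2.381 mol
Ratios (÷ 2.381): F 1.000, Na 1.000
Ratio ≈ 1:1, so the empirical formula is FNa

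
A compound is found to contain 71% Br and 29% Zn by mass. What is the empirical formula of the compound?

Assume 100 g: 71 g Br, 29 g Zn.
Br: 71 g ÷ 79.90 g/mol = 0.8886 mol
Zn: 29 g ÷ 65.38 g/mol = 0.4436 mol
Smallest is Zn at 0.4436 mol; normalising gives Br 2.003, Zn 1.000
→ Br2Zn

Br2Zn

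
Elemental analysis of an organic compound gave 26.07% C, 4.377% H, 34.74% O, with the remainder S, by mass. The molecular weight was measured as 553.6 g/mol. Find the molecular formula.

Assume 100 g: 26.07 g C, 4.377 g H, 34.74 g O, 34.813 g S.
C: 26.07 g ÷ 12.01 g/mol = 2.171 mol
H: 4.377 g ÷ 1.008 g/mol = 4.342 mol
O: 34.74 g ÷ 16.00 g/mol = 2.171 mol
S: 34.813 g ÷ 32.07 g/mol = 1.086 mol
Smallest is S at 1.086 mol; normalising gives C 2.000, H 4.000, O 2.000, S 1.000
→ C2H4O2S
Empirical-formula mass = 92.12 g/mol
n = 553.6 / 92.12 = 6.01 ≈ 6
Molecular formula = (C2H4O2S)×6 = C12H24O12S6

C12H24O12S6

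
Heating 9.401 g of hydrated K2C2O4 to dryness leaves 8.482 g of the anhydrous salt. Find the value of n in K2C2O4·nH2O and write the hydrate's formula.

Mass of water lost = 9.401 − 8.482 = 0.919 g → 0.919 / 18.02 = 0.051 mol H2O
Molar mass of K2C2O4 = 166.22 g/mol → mol K2C2O4 = 8.482 / 166.22 = 0.05103
n = 0.051 / 0.05103 = 1.00 ≈ 1 → K2C2O4·H2O

K2C2O4·H2O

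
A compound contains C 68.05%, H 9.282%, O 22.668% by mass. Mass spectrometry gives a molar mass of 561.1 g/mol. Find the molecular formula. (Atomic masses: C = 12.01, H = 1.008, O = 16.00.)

C32H52O8

Assume 100 g: 68.05 g C, 9.282 g H, 22.668 g O.
Moles — C: 68.05 / 12.01 = 5.666 mol; H: 9.282 / 1.008 = 9.208 mol; O: 22.668 / 16.00 = 1.417 mol
Ratios (÷ 1.417): C 3.999, H 6.500, O 1.000
×2: C 8.00, H 13.00, O 2.00 → C8H13O2
Empirical-formula mass = 141.18 g/mol
n = 561.1 / 141.18 = 3.97 ≈ 4
Molecular formula = (C8H13O2)×4 = C32H52O8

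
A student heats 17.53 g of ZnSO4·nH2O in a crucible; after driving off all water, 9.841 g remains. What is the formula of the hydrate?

Mass of water lost = 17.53 − 9.841 = 7.689 g → 7.689 / 18.02 = 0.4267 mol H2O
Molar mass of ZnSO4 = 161.45 g/mol → mol ZnSO4 = 9.841 / 161.45 = 0.06095
n = 0.4267 / 0.06095 = 7.00 ≈ 7 → ZnSO4·7H2O

ZnSO4·7H2O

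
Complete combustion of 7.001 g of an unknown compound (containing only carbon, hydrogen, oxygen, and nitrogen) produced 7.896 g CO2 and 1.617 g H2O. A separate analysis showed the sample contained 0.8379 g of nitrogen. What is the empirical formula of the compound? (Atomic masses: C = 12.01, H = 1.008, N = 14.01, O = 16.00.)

C3H3NO4

mol C = 7.896 / 44.01 = 0.1794; mass C = 0.1794 × 12.01 = 2.155 g
mol H = 2 × (1.617 / 18.02) = 0.1795; mass H = 0.1795 × 1.008 = 0.1809 g
mol N = 0.8379 / 14.01 = 0.05981
mass O = 7.001 − (3.174) = 3.827 g → mol O = 0.2392
Smallest is N at 0.05981 mol; normalising gives C 3.000, H 3.001, N 1.000, O 4.000
≈ 3:3:1:4 → C3H3NO4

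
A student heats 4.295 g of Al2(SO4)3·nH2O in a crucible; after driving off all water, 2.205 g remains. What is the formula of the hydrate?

Al2(SO4)3·18H2O

Mass of water lost = 4.295 − 2.205 = 2.09 g → 2.09 / 18.02 = 0.116 mol H2O
Molar mass of Al2(SO4)3 = 342.17 g/mol → mol Al2(SO4)3 = 2.205 / 342.17 = 0.006444
n = 0.116 / 0.006444 = 18.00 ≈ 18 → Al2(SO4)3·18H2O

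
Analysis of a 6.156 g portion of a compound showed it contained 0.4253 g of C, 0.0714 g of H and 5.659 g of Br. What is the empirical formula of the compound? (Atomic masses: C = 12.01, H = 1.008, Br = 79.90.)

CH2Br2

n(C) = 0.4253/12.01 = 0.03541, n(H) = 0.0714/1.008 = 0.07083, n(Br) = 5.659/79.90 = 0.07083
Smallest is C at 0.03541 mol; normalising gives C 1.000, H 2.000, Br 2.000
→ CH2Br2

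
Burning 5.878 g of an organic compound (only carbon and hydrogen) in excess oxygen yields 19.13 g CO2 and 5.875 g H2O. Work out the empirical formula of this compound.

C2H3

mol C = 19.13 / 44.01 = 0.4347; mass C = 0.4347 × 12.01 = 5.220 g
mol H = 2 × (5.875 / 18.02) = 0.6521; mass H = 0.6521 × 1.008 = 0.6573 g
Smallest is C at 0.4347 mol; normalising gives C 1.000, H 1.500
Multiply by 2: C 2.00, H 3.00 → C2H3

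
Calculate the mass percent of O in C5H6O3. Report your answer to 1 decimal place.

Molar mass = 5(12.01) + 6(1.008) + 3(16.00) = 114.098 g/mol
Mass of O per mole = 3 × 16.00 = 48.000 g
% O = 48.000 / 114.098 × 100 = 42.1%

42.1%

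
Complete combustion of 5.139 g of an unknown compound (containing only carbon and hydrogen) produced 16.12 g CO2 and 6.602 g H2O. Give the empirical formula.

CH2

mol C = 16.12 / 44.01 = 0.3663; mass C = 0.3663 × 12.01 = 4.399 g
mol H = 2 × (6.602 / 18.02) = 0.7327; mass H = 0.7327 × 1.008 = 0.7386 g
Divide by the smallest (0.3663 mol C): C 1.000, H 2.000
≈ 1:2 → CH2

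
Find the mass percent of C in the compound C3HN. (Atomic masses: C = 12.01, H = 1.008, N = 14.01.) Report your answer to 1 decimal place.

70.6%

Molar mass = 3(12.01) + 1(1.008) + 1(14.01) = 51.048 g/mol
Mass of C per mole = 3 × 12.01 = 36.030 g
% C = 36.030 / 51.048 × 100 = 70.6%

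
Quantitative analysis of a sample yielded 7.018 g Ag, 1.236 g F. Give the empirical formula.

AgF

Ag: 7.018 g ÷ 107.87 g/mol = 0.06506 mol
F: 1.236 g ÷ 19.00 g/mol = 0.06505 mol
Ratios (÷ 0.06505): Ag 1.000, F 1.000
Ratio ≈ 1:1, so the empirical formula is AgF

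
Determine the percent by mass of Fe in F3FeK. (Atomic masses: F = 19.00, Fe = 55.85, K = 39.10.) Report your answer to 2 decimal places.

Molar mass = 3(19.00) + 1(55.85) + 1(39.10) = 151.950 g/mol
Mass of Fe per mole = 1 × 55.85 = 55.850 g
% Fe = 55.850 / 151.950 × 100 = 36.76%

36.76%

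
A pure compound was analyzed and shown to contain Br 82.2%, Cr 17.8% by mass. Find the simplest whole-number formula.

Br3Cr

Assume 100 g: 82.2 g Br, 17.8 g Cr.
n(Br) = 82.2/79.90 = 1.029, n(Cr) = 17.8/52.00 = 0.3423
Ratios (÷ 0.3423): Br 3.005, Cr 1.000
≈ 3:1 → Br3Cr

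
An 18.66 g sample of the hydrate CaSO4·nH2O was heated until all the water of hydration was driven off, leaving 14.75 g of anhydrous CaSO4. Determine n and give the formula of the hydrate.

CaSO4·2H2O

Mass of water lost = 18.66 − 14.75 = 3.91 g → 3.91 / 18.02 = 0.217 mol H2O
Molar mass of CaSO4 = 136.15 g/mol → mol CaSO4 = 14.75 / 136.15 = 0.1083
n = 0.217 / 0.1083 = 2.00 ≈ 2 → CaSO4·2H2O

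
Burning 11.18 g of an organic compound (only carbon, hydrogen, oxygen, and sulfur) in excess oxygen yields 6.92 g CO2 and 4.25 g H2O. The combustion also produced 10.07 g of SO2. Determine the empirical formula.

C2H6O3S2

mol C = 6.92 / 44.01 = 0.1572; mass C = 0.1572 × 12.01 = 1.888 g
mol H = 2 × (4.25 / 18.02) = 0.4717; mass H = 0.4717 × 1.008 = 0.4755 g
mol S = 10.07 / 64.07 = 0.1572; mass S = 5.041 g
mass O = 11.18 − (7.404) = 3.776 g → mol O = 0.2360
Divide by the smallest (0.1572 mol S): C 1.000, H 3.001, O 1.501, S 1.000
×2: C 2.00, H 6.00, O 3.00, S 2.00 → C2H6O3S2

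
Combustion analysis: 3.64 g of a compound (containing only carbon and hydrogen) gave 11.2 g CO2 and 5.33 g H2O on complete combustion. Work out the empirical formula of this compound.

mol C = 11.2 / 44.01 = 0.2545; mass C = 0.2545 × 12.01 = 3.056 g
mol H = 2 × (5.33 / 18.02) = 0.5916; mass H = 0.5916 × 1.008 = 0.5963 g
Smallest is C at 0.2545 mol; normalising gives C 1.000, H 2.325
×3: C 3.00, H 6.97 → C3H7

C3H7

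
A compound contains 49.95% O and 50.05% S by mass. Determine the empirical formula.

O2S

Assume 100 g: 49.95 g O, 50.05 g S.
n(O) = 49.95/16.00 = 3.122, n(S) = 50.05/32.07 = 1.561
Divide by the smallest (1.561 mol S): O 2.000, S 1.000
≈ 2:1 → O2S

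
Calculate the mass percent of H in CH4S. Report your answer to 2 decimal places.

Molar mass = 1(12.01) + 4(1.008) + 1(32.07) = 48.112 g/mol
Mass of H per mole = 4 × 1.008 = 4.032 g
% H = 4.032 / 48.112 × 100 = 8.38%

8.38%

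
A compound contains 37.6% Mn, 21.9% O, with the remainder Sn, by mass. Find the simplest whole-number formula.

Mn2O4Sn

Assume 100 g: 37.6 g Mn, 21.9 g O, 40.5 g Sn.
n(Mn) = 37.6/54.94 = 0.6844, n(O) = 21.9/16.00 = 1.369, n(Sn) = 40.5/118.71 = 0.3412
Ratios (÷ 0.3412): Mn 2.006, O 4.012, Sn 1.000
→ Mn2O4Sn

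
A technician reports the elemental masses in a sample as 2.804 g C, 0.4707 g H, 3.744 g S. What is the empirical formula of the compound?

C: 2.804 g ÷ 12.01 g/mol = 0.2335 mol
H: 0.4707 g ÷ 1.008 g/mol = 0.467 mol
S: 3.744 g ÷ 32.07 g/mol = 0.1167 mol
Ratios (÷ 0.1167): C 2.000, H 4.000, S 1.000
Ratio ≈ 2:4:1, so the empirical formula is C2H4S

C2H4S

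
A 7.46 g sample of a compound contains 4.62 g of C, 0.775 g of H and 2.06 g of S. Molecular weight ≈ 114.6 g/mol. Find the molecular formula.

C6H12S

Moles — C: 4.62 / 12.01 = 0.3847 mol; H: 0.775 / 1.008 = 0.7688 mol; S: 2.06 / 32.07 = 0.06423 mol
Divide by the smallest (0.06423 mol S): C 5.989, H 11.969, S 1.000
≈ 6:12:1 → C6H12S
Empirical-formula mass = 116.23 g/mol
n = 114.6 / 116.23 = 0.99 ≈ 1
Molecular formula = empirical formula = C6H12S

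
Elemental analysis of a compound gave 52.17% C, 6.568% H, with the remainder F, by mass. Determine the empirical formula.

C2H3F

Assume 100 g: 52.17 g C, 6.568 g H, 41.262 g F.
C: 52.17 g ÷ 12.01 g/mol = 4.344 mol
H: 6.568 g ÷ 1.008 g/mol = 6.516 mol
F: 41.262 g ÷ 19.00 g/mol = 2.172 mol
Smallest is F at 2.172 mol; normalising gives C 2.000, H 3.000, F 1.000
≈ 2:3:1 → C2H3F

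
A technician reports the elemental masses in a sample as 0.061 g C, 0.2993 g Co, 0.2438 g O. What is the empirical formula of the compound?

Moles — C: 0.061 / 12.01 = 0.005079 mol; Co: 0.2993 / 58.93 = 0.005079 mol; O: 0.2438 / 16.00 = 0.01524 mol
Divide by the smallest (0.005079 mol Co): C 1.000, Co 1.000, O 3.000
→ CCoO3

CCoO3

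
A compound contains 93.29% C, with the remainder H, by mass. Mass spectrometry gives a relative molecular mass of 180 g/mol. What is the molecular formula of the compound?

Assume 100 g: 93.29 g C, 6.71 g H.
C: 93.29 g ÷ 12.01 g/mol = 7.768 mol
H: 6.71 g ÷ 1.008 g/mol = 6.657 mol
Divide by the smallest (6.657 mol H): C 1.167, H 1.000
Scaling by 6: C 7.00, H 6.00 → C7H6
Empirical-formula mass = 90.12 g/mol
n = 180 / 90.12 = 2.00 ≈ 2
Molecular formula = (C7H6)×2 = C14H12

C14H12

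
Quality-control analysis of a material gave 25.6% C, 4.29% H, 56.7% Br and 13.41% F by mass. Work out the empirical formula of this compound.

Assume 100 g: 25.6 g C, 4.29 g H, 56.7 g Br, 13.41 g F.
Moles — C: 25.6 / 12.01 = 2.132 mol; H: 4.29 / 1.008 = 4.256 mol; Br: 56.7 / 79.90 = 0.7096 mol; F: 13.41 / 19.00 = 0.7058 mol
Ratios (÷ 0.7058): C 3.020, H 6.030, Br 1.005, F 1.000
→ C3H6BrF

C3H6BrF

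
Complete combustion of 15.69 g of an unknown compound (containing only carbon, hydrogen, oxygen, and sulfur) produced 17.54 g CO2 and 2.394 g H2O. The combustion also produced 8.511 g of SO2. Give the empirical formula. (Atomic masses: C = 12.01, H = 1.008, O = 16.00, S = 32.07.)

mol C = 17.54 / 44.01 = 0.3985; mass C = 0.3985 × 12.01 = 4.787 g
mol H = 2 × (2.394 / 18.02) = 0.2657; mass H = 0.2657 × 1.008 = 0.2678 g
mol S = 8.511 / 64.07 = 0.1328; mass S = 4.260 g
mass O = 15.69 − (9.315) = 6.375 g → mol O = 0.3985
Divide by the smallest (0.1328 mol S): C 3.000, H 2.000, O 3.000, S 1.000
≈ 3:2:3:1 → C3H2O3S

C3H2O3S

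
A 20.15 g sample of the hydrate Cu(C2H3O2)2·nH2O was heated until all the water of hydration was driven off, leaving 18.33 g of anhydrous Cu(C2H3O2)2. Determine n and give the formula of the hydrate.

Cu(C2H3O2)2·H2O

Mass of water lost = 20.15 − 18.33 = 1.82 g → 1.82 / 18.02 = 0.101 mol H2O
Molar mass of Cu(C2H3O2)2 = 181.64 g/mol → mol Cu(C2H3O2)2 = 18.33 / 181.64 = 0.1009
n = 0.101 / 0.1009 = 1.00 ≈ 1 → Cu(C2H3O2)2·H2O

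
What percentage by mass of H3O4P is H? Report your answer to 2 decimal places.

Molar mass = 3(1.008) + 4(16.00) + 1(30.97) = 97.994 g/mol
Mass of H per mole = 3 × 1.008 = 3.024 g
% H = 3.024 / 97.994 × 100 = 3.09%

3.09%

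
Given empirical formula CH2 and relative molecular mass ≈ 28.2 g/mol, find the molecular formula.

Empirical-formula mass = 14.03 g/mol
n = 28.2 / 14.03 = 2.01 ≈ 2
Molecular formula = (CH2)2 = C2H4

C2H4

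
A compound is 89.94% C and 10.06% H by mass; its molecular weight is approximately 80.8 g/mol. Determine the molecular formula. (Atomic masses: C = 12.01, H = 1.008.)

C6H8

Assume 100 g: 89.94 g C, 10.06 g H.
Moles — C: 89.94 / 12.01 = 7.489 mol; H: 10.06 / 1.008 = 9.98 mol
Divide by the smallest (7.489 mol C): C 1.000, H 1.333
×3: C 3.00, H 4.00 → C3H4
Empirical-formula mass = 40.06 g/mol
n = 80.8 / 40.06 = 2.02 ≈ 2
Molecular formula = (C3H4)×2 = C6H8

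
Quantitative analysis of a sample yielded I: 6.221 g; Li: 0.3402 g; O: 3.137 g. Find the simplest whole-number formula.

I: 6.221 g ÷ 126.90 g/mol = 0.04902 mol
Li: 0.3402 g ÷ 6.94 g/mol = 0.04902 mol
O: 3.137 g ÷ 16.00 g/mol = 0.1961 mol
Ratios (÷ 0.04902): I 1.000, Li 1.000, O 4.000
→ ILiO4

ILiO4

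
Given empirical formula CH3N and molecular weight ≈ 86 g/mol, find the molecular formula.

C3H9N3

Empirical-formula mass = 29.04 g/mol
n = 86 / 29.04 = 2.96 ≈ 3
Molecular formula = (CH3N)3 = C3H9N3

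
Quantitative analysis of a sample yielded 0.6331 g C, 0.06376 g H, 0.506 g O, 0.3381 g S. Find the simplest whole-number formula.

C5H6O3S

C: 0.6331 g ÷ 12.01 g/mol = 0.05271 mol
H: 0.06376 g ÷ 1.008 g/mol = 0.06325 mol
O: 0.506 g ÷ 16.00 g/mol = 0.03163 mol
S: 0.3381 g ÷ 32.07 g/mol = 0.01054 mol
Divide by the smallest (0.01054 mol S): C 5.000, H 6.000, O 3.000, S 1.000
→ C5H6O3S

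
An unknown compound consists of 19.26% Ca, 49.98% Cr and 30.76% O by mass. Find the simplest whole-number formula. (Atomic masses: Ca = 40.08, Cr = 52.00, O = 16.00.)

Assume 100 g: 19.26 g Ca, 49.98 g Cr, 30.76 g O.
n(Ca) = 19.26/40.08 = 0.4805, n(Cr) = 49.98/52.00 = 0.9612, n(O) = 30.76/16.00 = 1.923
Smallest is Ca at 0.4805 mol; normalising gives Ca 1.000, Cr 2.000, O 4.001
→ CaCr2O4

CaCr2O4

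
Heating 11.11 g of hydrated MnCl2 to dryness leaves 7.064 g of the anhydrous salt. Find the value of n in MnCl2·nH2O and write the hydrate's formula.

MnCl2·4H2O

Mass of water lost = 11.11 − 7.064 = 4.046 g → 4.046 / 18.02 = 0.2245 mol H2O
Molar mass of MnCl2 = 125.84 g/mol → mol MnCl2 = 7.064 / 125.84 = 0.05613
n = 0.2245 / 0.05613 = 4.00 ≈ 4 → MnCl2·4H2O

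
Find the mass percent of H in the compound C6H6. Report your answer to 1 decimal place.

7.7%

Molar mass = 6(12.01) + 6(1.008) = 78.108 g/mol
Mass of H per mole = 6 × 1.008 = 6.048 g
% H = 6.048 / 78.108 × 100 = 7.7%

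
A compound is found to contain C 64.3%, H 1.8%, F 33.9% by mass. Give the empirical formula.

Assume 100 g: 64.3 g C, 1.8 g H, 33.9 g F.
Moles — C: 64.3 / 12.01 = 5.354 mol; H: 1.8 / 1.008 = 1.786 mol; F: 33.9 / 19.00 = 1.784 mol
Ratios (÷ 1.784): C 3.001, H 1.001, F 1.000
→ C3HF

C3HF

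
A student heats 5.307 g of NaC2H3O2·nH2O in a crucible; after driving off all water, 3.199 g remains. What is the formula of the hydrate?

Mass of water lost = 5.307 − 3.199 = 2.108 g → 2.108 / 18.02 = 0.117 mol H2O
Molar mass of NaC2H3O2 = 82.03 g/mol → mol NaC2H3O2 = 3.199 / 82.03 = 0.039
n = 0.117 / 0.039 = 3.00 ≈ 3 → NaC2H3O2·3H2O

NaC2H3O2·3H2O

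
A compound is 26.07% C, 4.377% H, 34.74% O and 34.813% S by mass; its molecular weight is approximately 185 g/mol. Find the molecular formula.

C4H8O4S2

Assume 100 g: 26.07 g C, 4.377 g H, 34.74 g O, 34.813 g S.
n(C) = 26.07/12.01 = 2.171, n(H) = 4.377/1.008 = 4.342, n(O) = 34.74/16.00 = 2.171, n(S) = 34.813/32.07 = 1.086
Divide by the smallest (1.086 mol S): C 2.000, H 4.000, O 2.000, S 1.000
→ C2H4O2S
Empirical-formula mass = 92.12 g/mol
n = 185 / 92.12 = 2.01 ≈ 2
Molecular formula = (C2H4O2S)×2 = C4H8O4S2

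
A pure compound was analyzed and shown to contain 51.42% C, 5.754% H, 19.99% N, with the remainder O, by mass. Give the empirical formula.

Assume 100 g: 51.42 g C, 5.754 g H, 19.99 g N, 22.836 g O.
n(C) = 51.42/12.01 = 4.281, n(H) = 5.754/1.008 = 5.708, n(N) = 19.99/14.01 = 1.427, n(O) = 22.836/16.00 = 1.427
Divide by the smallest (1.427 mol N): C 3.001, H 4.001, N 1.000, O 1.000
≈ 3:4:1:1 → C3H4NO

C3H4NO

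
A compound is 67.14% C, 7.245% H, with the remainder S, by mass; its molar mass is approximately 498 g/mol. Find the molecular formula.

Assume 100 g: 67.14 g C, 7.245 g H, 25.615 g S.
Moles — C: 67.14 / 12.01 = 5.59 mol; H: 7.245 / 1.008 = 7.188 mol; S: 25.615 / 32.07 = 0.7987 mol
Divide by the smallest (0.7987 mol S): C 6.999, H 8.999, S 1.000
Ratio ≈ 7:9:1, so the empirical formula is C7H9S
Empirical-formula mass = 125.21 g/mol
n = 498 / 125.21 = 3.98 ≈ 4
Molecular formula = (C7H9S)×4 = C28H36S4

C28H36S4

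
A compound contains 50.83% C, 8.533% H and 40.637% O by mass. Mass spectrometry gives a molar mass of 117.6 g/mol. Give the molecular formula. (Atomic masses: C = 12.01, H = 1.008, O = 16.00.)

Assume 100 g: 50.83 g C, 8.533 g H, 40.637 g O.
n(C) = 50.83/12.01 = 4.232, n(H) = 8.533/1.008 = 8.465, n(O) = 40.637/16.00 = 2.54
Smallest is O at 2.54 mol; normalising gives C 1.666, H 3.333, O 1.000
×3: C 5.00, H 10.00, O 3.00 → C5H10O3
Empirical-formula mass = 118.13 g/mol
n = 117.6 / 118.13 = 1.00 ≈ 1
Molecular formula = empirical formula = C5H10O3

C5H10O3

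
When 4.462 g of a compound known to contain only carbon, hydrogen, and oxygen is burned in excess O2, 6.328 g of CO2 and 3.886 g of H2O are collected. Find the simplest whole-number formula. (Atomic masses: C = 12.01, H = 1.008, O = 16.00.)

mol C = 6.328 / 44.01 = 0.1438; mass C = 0.1438 × 12.01 = 1.727 g
mol H = 2 × (3.886 / 18.02) = 0.4313; mass H = 0.4313 × 1.008 = 0.4347 g
mass O = 4.462 − (2.162) = 2.300 g → mol O = 0.1438
Ratios (÷ 0.1438): C 1.000, H 3.000, O 1.000
→ CH3O

CH3O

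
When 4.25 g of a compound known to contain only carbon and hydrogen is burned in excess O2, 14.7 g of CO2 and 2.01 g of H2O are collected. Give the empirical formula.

C3H2

mol C = 14.7 / 44.01 = 0.3340; mass C = 0.3340 × 12.01 = 4.012 g
mol H = 2 × (2.01 / 18.02) = 0.2231; mass H = 0.2231 × 1.008 = 0.2249 g
Divide by the smallest (0.2231 mol H): C 1.497, H 1.000
Scaling by 2: C 2.99, H 2.00 → C3H2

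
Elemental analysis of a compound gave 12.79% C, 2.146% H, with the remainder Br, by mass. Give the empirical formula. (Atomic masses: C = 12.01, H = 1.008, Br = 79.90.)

Assume 100 g: 12.79 g C, 2.146 g H, 85.064 g Br.
Moles — C: 12.79 / 12.01 = 1.065 mol; H: 2.146 / 1.008 = 2.129 mol; Br: 85.064 / 79.90 = 1.065 mol
Smallest is Br at 1.065 mol; normalising gives C 1.000, H 2.000, Br 1.000
Ratio ≈ 1:2:1, so the empirical formula is CH2Br

CH2Br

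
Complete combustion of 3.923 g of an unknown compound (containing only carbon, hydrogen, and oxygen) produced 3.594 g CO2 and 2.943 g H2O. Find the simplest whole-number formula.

CH4O2

mol C = 3.594 / 44.01 = 0.08166; mass C = 0.08166 × 12.01 = 0.9808 g
mol H = 2 × (2.943 / 18.02) = 0.3266; mass H = 0.3266 × 1.008 = 0.3293 g
mass O = 3.923 − (1.310) = 2.613 g → mol O = 0.1633
Ratios (÷ 0.08166): C 1.000, H 4.000, O 2.000
→ CH4O2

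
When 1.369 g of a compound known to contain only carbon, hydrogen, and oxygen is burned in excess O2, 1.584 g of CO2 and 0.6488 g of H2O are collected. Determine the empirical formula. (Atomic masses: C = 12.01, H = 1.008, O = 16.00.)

C2H4O3

mol C = 1.584 / 44.01 = 0.03599; mass C = 0.03599 × 12.01 = 0.4323 g
mol H = 2 × (0.6488 / 18.02) = 0.07201; mass H = 0.07201 × 1.008 = 0.07258 g
mass O = 1.369 − (0.5048) = 0.8642 g → mol O = 0.05401
Smallest is C at 0.03599 mol; normalising gives C 1.000, H 2.001, O 1.501
Multiply by 2: C 2.00, H 4.00, O 3.00 → C2H4O3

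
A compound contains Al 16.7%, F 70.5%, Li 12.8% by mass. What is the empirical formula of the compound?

AlF6Li3

Assume 100 g: 16.7 g Al, 70.5 g F, 12.8 g Li.
Al: 16.7 g ÷ 26.98 g/mol = 0.619 mol
F: 70.5 g ÷ 19.00 g/mol = 3.711 mol
Li: 12.8 g ÷ 6.94 g/mol = 1.844 mol
Smallest is Al at 0.619 mol; normalising gives Al 1.000, F 5.995, Li 2.980
→ AlF6Li3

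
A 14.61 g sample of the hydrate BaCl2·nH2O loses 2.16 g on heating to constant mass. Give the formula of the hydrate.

Mass of anhydrous BaCl2 = 14.61 − 2.16 = 12.45 g
mol H2O = 2.16 / 18.02 = 0.1199
Molar mass of BaCl2 = 208.23 g/mol → mol BaCl2 = 12.45 / 208.23 = 0.05979
n = 0.1199 / 0.05979 = 2.00 ≈ 2 → BaCl2·2H2O

BaCl2·2H2O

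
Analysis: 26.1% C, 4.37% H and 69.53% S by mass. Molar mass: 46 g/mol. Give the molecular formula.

Assume 100 g: 26.1 g C, 4.37 g H, 69.53 g S.
Moles — C: 26.1 / 12.01 = 2.173 mol; H: 4.37 / 1.008 = 4.335 mol; S: 69.53 / 32.07 = 2.168 mol
Ratios (÷ 2.168): C 1.002, H 2.000, S 1.000
≈ 1:2:1 → CH2S
Empirical-formula mass = 46.10 g/mol
n = 46 / 46.10 = 1.00 ≈ 1
Molecular formula = empirical formula = CH2S

CH2S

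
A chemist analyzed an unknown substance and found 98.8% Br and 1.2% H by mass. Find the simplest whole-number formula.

Assume 100 g: 98.8 g Br, 1.2 g H.
n(Br) = 98.8/79.90 = 1.237, n(H) = 1.2/1.008 = 1.19
Ratios (÷ 1.19): Br 1.039, H 1.000
≈ 1:1 → BrH

BrH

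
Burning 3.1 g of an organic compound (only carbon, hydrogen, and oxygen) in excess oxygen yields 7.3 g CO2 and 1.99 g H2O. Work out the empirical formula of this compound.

C3H4O

mol C = 7.3 / 44.01 = 0.1659; mass C = 0.1659 × 12.01 = 1.992 g
mol H = 2 × (1.99 / 18.02) = 0.2209; mass H = 0.2209 × 1.008 = 0.2226 g
mass O = 3.1 − (2.215) = 0.8853 g → mol O = 0.05533
Divide by the smallest (0.05533 mol O): C 2.998, H 3.992, O 1.000
→ C3H4O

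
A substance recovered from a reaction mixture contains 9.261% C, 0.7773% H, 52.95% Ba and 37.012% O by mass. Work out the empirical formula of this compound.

C2H2BaO6

Assume 100 g: 9.261 g C, 0.7773 g H, 52.95 g Ba, 37.012 g O.
C: 9.261 g ÷ 12.01 g/mol = 0.7711 mol
H: 0.7773 g ÷ 1.008 g/mol = 0.7711 mol
Ba: 52.95 g ÷ 137.33 g/mol = 0.3856 mol
O: 37.012 g ÷ 16.00 g/mol = 2.313 mol
Ratios (÷ 0.3856): C 2.000, H 2.000, Ba 1.000, O 6.000
→ C2H2BaO6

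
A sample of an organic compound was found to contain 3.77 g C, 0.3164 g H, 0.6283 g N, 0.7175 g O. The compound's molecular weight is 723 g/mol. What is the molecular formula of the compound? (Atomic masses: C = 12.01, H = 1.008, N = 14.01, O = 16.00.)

n(C) = 3.77/12.01 = 0.3139, n(H) = 0.3164/1.008 = 0.3139, n(N) = 0.6283/14.01 = 0.04485, n(O) = 0.7175/16.00 = 0.04484
Divide by the smallest (0.04484 mol O): C 7.000, H 7.000, N 1.000, O 1.000
Ratio ≈ 7:7:1:1, so the empirical formula is C7H7NO
Empirical-formula mass = 121.14 g/mol
n = 723 / 121.14 = 5.97 ≈ 6
Molecular formula = (C7H7NO)×6 = C42H42N6O6

C42H42N6O6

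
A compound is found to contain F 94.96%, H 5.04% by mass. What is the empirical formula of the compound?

Assume 100 g: 94.96 g F, 5.04 g H.
n(F) = 94.96/19.00 = 4.998, n(H) = 5.04/1.008 = 5
Divide by the smallest (4.998 mol F): F 1.000, H 1.000
→ FH

FH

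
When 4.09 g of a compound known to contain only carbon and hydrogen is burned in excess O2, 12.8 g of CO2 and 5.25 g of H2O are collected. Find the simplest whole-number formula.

CH2

mol C = 12.8 / 44.01 = 0.2908; mass C = 0.2908 × 12.01 = 3.493 g
mol H = 2 × (5.25 / 18.02) = 0.5827; mass H = 0.5827 × 1.008 = 0.5873 g
Smallest is C at 0.2908 mol; normalising gives C 1.000, H 2.003
Ratio ≈ 1:2, so the empirical formula is CH2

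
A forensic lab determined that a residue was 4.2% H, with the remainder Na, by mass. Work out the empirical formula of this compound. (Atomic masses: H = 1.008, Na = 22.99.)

HNa

Assume 100 g: 4.2 g H, 95.8 g Na.
H: 4.2 g ÷ 1.008 g/mol = 4.167 mol
Na: 95.8 g ÷ 22.99 g/mol = 4.167 mol
Divide by the smallest (4.167 mol H): H 1.000, Na 1.000
≈ 1:1 → HNa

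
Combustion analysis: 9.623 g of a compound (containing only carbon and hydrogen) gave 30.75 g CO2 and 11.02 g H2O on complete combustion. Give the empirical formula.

mol C = 30.75 / 44.01 = 0.6987; mass C = 0.6987 × 12.01 = 8.391 g
mol H = 2 × (11.02 / 18.02) = 1.223; mass H = 1.223 × 1.008 = 1.233 g
Ratios (÷ 0.6987): C 1.000, H 1.751
Multiply by 4: C 4.00, H 7.00 → C4H7

C4H7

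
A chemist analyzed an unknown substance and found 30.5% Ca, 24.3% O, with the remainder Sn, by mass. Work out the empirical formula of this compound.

Ca2O4Sn

Assume 100 g: 30.5 g Ca, 24.3 g O, 45.2 g Sn.
Moles — Ca: 30.5 / 40.08 = 0.761 mol; O: 24.3 / 16.00 = 1.519 mol; Sn: 45.2 / 118.71 = 0.3808 mol
Ratios (÷ 0.3808): Ca 1.999, O 3.989, Sn 1.000
Ratio ≈ 2:4:1, so the empirical formula is Ca2O4Sn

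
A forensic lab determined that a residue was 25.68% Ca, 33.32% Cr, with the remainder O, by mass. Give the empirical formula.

Assume 100 g: 25.68 g Ca, 33.32 g Cr, 41 g O.
Moles — Ca: 25.68 / 40.08 = 0.6407 mol; Cr: 33.32 / 52.00 = 0.6408 mol; O: 41 / 16.00 = 2.562 mol
Ratios (÷ 0.6407): Ca 1.000, Cr 1.000, O 3.999
≈ 1:1:4 → CaCrO4

CaCrO4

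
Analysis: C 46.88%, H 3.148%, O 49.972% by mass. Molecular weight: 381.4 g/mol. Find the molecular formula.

Assume 100 g: 46.88 g C, 3.148 g H, 49.972 g O.
n(C) = 46.88/12.01 = 3.903, n(H) = 3.148/1.008 = 3.123, n(O) = 49.972/16.00 = 3.123
Smallest is H at 3.123 mol; normalising gives C 1.250, H 1.000, O 1.000
×4: C 5.00, H 4.00, O 4.00 → C5H4O4
Empirical-formula mass = 128.08 g/mol
n = 381.4 / 128.08 = 2.98 ≈ 3
Molecular formula = (C5H4O4)×3 = C15H12O12

C15H12O12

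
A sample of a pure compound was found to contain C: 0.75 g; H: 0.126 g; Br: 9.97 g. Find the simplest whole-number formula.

n(C) = 0.75/12.01 = 0.06245, n(H) = 0.126/1.008 = 0.125, n(Br) = 9.97/79.90 = 0.1248
Ratios (÷ 0.06245): C 1.000, H 2.002, Br 1.998
→ CH2Br2

CH2Br2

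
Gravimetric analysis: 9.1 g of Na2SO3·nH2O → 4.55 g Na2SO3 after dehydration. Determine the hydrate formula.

Mass of water lost = 9.1 − 4.55 = 4.55 g → 4.55 / 18.02 = 0.2525 mol H2O
Molar mass of Na2SO3 = 126.05 g/mol → mol Na2SO3 = 4.55 / 126.05 = 0.0361
n = 0.2525 / 0.0361 = 7.00 ≈ 7 → Na2SO3·7H2O

Na2SO3·7H2O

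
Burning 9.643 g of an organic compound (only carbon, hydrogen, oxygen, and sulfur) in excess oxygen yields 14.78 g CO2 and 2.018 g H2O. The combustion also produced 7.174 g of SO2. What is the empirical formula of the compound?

C3H2OS

mol C = 14.78 / 44.01 = 0.3358; mass C = 0.3358 × 12.01 = 4.033 g
mol H = 2 × (2.018 / 18.02) = 0.2240; mass H = 0.2240 × 1.008 = 0.2258 g
mol S = 7.174 / 64.07 = 0.1120; mass S = 3.591 g
mass O = 9.643 − (7.850) = 1.793 g → mol O = 0.1121
Smallest is S at 0.112 mol; normalising gives C 2.999, H 2.000, O 1.001, S 1.000
Ratio ≈ 3:2:1:1, so the empirical formula is C3H2OS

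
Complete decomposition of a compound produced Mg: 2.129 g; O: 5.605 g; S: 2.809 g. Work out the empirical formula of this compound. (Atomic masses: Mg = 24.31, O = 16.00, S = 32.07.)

Moles — Mg: 2.129 / 24.31 = 0.08758 mol; O: 5.605 / 16.00 = 0.3503 mol; S: 2.809 / 32.07 = 0.08759 mol
Divide by the smallest (0.08758 mol Mg): Mg 1.000, O 4.000, S 1.000
Ratio ≈ 1:4:1, so the empirical formula is MgO4S

MgO4S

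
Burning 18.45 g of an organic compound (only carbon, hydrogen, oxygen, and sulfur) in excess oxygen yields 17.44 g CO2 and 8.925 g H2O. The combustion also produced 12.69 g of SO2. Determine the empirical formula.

C2H5O2S

mol C = 17.44 / 44.01 = 0.3963; mass C = 0.3963 × 12.01 = 4.759 g
mol H = 2 × (8.925 / 18.02) = 0.9906; mass H = 0.9906 × 1.008 = 0.9985 g
mol S = 12.69 / 64.07 = 0.1981; mass S = 6.352 g
mass O = 18.45 − (12.11) = 6.340 g → mol O = 0.3963
Divide by the smallest (0.1981 mol S): C 2.001, H 5.001, O 2.001, S 1.000
≈ 2:5:2:1 → C2H5O2S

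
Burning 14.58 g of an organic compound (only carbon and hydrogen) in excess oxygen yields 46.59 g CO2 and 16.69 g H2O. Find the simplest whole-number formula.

mol C = 46.59 / 44.01 = 1.059; mass C = 1.059 × 12.01 = 12.71 g
mol H = 2 × (16.69 / 18.02) = 1.852; mass H = 1.852 × 1.008 = 1.867 g
Smallest is C at 1.059 mol; normalising gives C 1.000, H 1.750
Scaling by 4: C 4.00, H 7.00 → C4H7

C4H7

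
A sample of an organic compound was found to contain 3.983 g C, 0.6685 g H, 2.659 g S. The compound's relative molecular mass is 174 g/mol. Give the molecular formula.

Moles — C: 3.983 / 12.01 = 0.3316 mol; H: 0.6685 / 1.008 = 0.6632 mol; S: 2.659 / 32.07 = 0.08291 mol
Divide by the smallest (0.08291 mol S): C 4.000, H 7.999, S 1.000
Ratio ≈ 4:8:1, so the empirical formula is C4H8S
Empirical-formula mass = 88.17 g/mol
n = 174 / 88.17 = 1.97 ≈ 2
Molecular formula = (C4H8S)×2 = C8H16S2

C8H16S2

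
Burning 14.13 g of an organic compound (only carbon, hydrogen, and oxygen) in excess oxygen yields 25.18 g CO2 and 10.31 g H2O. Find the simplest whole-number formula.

C3H6O2

mol C = 25.18 / 44.01 = 0.5721; mass C = 0.5721 × 12.01 = 6.871 g
mol H = 2 × (10.31 / 18.02) = 1.144; mass H = 1.144 × 1.008 = 1.153 g
mass O = 14.13 − (8.025) = 6.105 g → mol O = 0.3816
Smallest is O at 0.3816 mol; normalising gives C 1.499, H 2.999, O 1.000
Multiply by 2: C 3.00, H 6.00, O 2.00 → C3H6O2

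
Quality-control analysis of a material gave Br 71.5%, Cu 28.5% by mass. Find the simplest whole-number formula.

Assume 100 g: 71.5 g Br, 28.5 g Cu.
n(Br) = 71.5/79.90 = 0.8949, n(Cu) = 28.5/63.55 = 0.4485
Ratios (÷ 0.4485): Br 1.995, Cu 1.000
→ Br2Cu

Br2Cu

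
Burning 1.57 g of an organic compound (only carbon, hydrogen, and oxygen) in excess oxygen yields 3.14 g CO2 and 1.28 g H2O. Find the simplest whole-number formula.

mol C = 3.14 / 44.01 = 0.07135; mass C = 0.07135 × 12.01 = 0.8569 g
mol H = 2 × (1.28 / 18.02) = 0.1421; mass H = 0.1421 × 1.008 = 0.1432 g
mass O = 1.57 − (1.000) = 0.5699 g → mol O = 0.03562
Ratios (÷ 0.03562): C 2.003, H 3.988, O 1.000
≈ 2:4:1 → C2H4O

C2H4O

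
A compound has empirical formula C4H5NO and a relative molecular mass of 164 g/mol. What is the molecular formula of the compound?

C8H10N2O2

Empirical-formula mass = 83.09 g/mol
n = 164 / 83.09 = 1.97 ≈ 2
Molecular formula = (C4H5NO)2 = C8H10N2O2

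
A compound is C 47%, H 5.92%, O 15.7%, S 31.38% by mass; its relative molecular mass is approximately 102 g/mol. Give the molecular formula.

C4H6OS

Assume 100 g: 47 g C, 5.92 g H, 15.7 g O, 31.38 g S.
n(C) = 47/12.01 = 3.913, n(H) = 5.92/1.008 = 5.873, n(O) = 15.7/16.00 = 0.9812, n(S) = 31.38/32.07 = 0.9785
Smallest is S at 0.9785 mol; normalising gives C 3.999, H 6.002, O 1.003, S 1.000
≈ 4:6:1:1 → C4H6OS
Empirical-formula mass = 102.16 g/mol
n = 102 / 102.16 = 1.00 ≈ 1
Molecular formula = empirical formula = C4H6OS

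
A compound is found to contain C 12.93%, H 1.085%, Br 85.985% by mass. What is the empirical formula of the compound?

CHBr

Assume 100 g: 12.93 g C, 1.085 g H, 85.985 g Br.
C: 12.93 g ÷ 12.01 g/mol = 1.077 mol
H: 1.085 g ÷ 1.008 g/mol = 1.076 mol
Br: 85.985 g ÷ 79.90 g/mol = 1.076 mol
Divide by the smallest (1.076 mol Br): C 1.000, H 1.000, Br 1.000
≈ 1:1:1 → CHBr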